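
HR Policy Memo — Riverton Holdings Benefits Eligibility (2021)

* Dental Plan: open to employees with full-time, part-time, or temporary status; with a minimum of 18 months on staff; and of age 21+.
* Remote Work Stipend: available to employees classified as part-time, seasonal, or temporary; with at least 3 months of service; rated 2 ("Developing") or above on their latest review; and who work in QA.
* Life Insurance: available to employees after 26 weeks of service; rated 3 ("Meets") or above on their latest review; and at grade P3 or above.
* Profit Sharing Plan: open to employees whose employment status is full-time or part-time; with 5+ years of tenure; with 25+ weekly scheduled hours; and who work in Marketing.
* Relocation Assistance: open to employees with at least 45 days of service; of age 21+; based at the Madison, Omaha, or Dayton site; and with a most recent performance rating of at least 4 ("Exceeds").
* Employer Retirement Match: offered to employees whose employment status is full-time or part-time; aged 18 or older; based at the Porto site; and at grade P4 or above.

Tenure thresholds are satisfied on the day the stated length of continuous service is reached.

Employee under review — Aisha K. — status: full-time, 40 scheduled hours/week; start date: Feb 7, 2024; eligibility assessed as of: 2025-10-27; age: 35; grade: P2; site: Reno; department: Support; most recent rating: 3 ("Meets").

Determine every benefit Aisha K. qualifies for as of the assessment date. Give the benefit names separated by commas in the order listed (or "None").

Dental Plan

Service from Feb 7, 2024 to 2025-10-27: 628 days.
Dental Plan — status full-time ✓; service 628 days ≥ 18 months (≈540 days) ✓; age 35 ≥ 21 ✓ → eligible.
Remote Work Stipend — status full-time ✗ (requires part-time, seasonal, or temporary) → not eligible.
Life Insurance — service 628 days ≥ 26 weeks (≈182 days) ✓; rating 3 ≥ 3 ✓; grade P2 < P3 ✗ → not eligible.
Profit Sharing Plan — status full-time ✓; service 628 days < 5 years (≈1825 days) ✗ → not eligible.
Relocation Assistance — service 628 days ≥ 45 days ✓; age 35 ≥ 21 ✓; site Reno ✗ (not Madison, Omaha, or Dayton) → not eligible.
Employer Retirement Match — status full-time ✓; age 35 ≥ 18 ✓; site Reno ✗ (not Porto) → not eligible.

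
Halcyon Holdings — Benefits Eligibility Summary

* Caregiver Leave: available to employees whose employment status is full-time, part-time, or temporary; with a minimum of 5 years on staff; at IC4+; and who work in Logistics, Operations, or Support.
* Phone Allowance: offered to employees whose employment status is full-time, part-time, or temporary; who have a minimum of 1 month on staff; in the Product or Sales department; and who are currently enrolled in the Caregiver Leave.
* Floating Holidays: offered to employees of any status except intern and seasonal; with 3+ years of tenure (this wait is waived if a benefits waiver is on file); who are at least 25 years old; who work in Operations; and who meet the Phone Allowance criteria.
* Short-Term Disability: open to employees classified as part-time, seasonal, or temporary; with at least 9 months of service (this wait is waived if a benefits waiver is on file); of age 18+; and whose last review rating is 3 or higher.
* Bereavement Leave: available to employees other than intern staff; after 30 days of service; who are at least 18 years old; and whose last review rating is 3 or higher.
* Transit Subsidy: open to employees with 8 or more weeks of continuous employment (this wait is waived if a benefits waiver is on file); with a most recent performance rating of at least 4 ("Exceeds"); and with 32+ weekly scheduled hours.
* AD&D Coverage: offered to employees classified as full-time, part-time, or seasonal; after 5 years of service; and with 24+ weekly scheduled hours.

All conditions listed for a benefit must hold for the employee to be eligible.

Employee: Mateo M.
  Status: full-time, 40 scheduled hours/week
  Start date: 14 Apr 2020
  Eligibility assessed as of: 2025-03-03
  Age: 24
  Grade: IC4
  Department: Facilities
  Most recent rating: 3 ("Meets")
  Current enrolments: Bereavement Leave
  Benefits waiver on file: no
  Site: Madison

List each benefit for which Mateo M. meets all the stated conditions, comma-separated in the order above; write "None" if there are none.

Bereavement Leave

Service from 14 Apr 2020 to 2025-03-03: 1784 days.
Caregiver Leave — status full-time ✓; service 1784 days < 5 years (≈1825 days) ✗ → not eligible.
Phone Allowance — status full-time ✓; service 1784 days ≥ 1 month (≈30 days) ✓; dept Facilities ✗ → not eligible.
Floating Holidays — status full-time ✓ (not excluded); no waiver, service 1784 days ≥ 3 years (≈1095 days) ✓; age 24 < 25 ✗ → not eligible.
Short-Term Disability — status full-time ✗ (requires part-time, seasonal, or temporary) → not eligible.
Bereavement Leave — status full-time ✓ (not excluded); service 1784 days ≥ 30 days ✓; age 24 ≥ 18 ✓; rating 3 ≥ 3 ✓ → eligible.
Transit Subsidy — no waiver, service 1784 days ≥ 8 weeks (≈56 days) ✓; rating 3 < 4 ✗ → not eligible.
AD&D Coverage — status full-time ✓; service 1784 days < 5 years (≈1825 days) ✗ → not eligible.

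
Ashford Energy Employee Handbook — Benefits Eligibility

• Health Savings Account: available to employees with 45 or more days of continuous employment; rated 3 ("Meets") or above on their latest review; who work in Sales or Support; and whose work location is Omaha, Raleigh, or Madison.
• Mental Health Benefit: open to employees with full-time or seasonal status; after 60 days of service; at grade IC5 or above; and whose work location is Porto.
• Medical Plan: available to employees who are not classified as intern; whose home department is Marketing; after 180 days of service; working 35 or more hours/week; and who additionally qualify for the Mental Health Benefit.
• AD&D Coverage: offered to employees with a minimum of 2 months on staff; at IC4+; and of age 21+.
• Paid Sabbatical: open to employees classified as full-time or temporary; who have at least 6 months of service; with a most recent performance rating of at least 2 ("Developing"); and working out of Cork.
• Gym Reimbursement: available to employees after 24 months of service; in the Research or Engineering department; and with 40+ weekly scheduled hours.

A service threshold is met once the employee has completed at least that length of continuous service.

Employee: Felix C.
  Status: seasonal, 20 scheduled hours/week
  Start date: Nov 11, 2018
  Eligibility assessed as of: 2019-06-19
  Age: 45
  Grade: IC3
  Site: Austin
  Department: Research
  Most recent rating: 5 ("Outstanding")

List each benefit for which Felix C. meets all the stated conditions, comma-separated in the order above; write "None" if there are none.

Service from Nov 11, 2018 to 2019-06-19: 220 days.
Health Savings Account — service 220 days ≥ 45 days ✓; rating 5 ≥ 3 ✓; dept Research ✗ → not eligible.
Mental Health Benefit — status seasonal ✓; service 220 days ≥ 60 days ✓; grade IC3 < IC5 ✗ → not eligible.
Medical Plan — status seasonal ✓ (not excluded); dept Research ✗ → not eligible.
AD&D Coverage — service 220 days ≥ 2 months (≈60 days) ✓; grade IC3 < IC4 ✗ → not eligible.
Paid Sabbatical — status seasonal ✗ (requires full-time or temporary) → not eligible.
Gym Reimbursement — service 220 days < 24 months (≈720 days) ✗ → not eligible.

None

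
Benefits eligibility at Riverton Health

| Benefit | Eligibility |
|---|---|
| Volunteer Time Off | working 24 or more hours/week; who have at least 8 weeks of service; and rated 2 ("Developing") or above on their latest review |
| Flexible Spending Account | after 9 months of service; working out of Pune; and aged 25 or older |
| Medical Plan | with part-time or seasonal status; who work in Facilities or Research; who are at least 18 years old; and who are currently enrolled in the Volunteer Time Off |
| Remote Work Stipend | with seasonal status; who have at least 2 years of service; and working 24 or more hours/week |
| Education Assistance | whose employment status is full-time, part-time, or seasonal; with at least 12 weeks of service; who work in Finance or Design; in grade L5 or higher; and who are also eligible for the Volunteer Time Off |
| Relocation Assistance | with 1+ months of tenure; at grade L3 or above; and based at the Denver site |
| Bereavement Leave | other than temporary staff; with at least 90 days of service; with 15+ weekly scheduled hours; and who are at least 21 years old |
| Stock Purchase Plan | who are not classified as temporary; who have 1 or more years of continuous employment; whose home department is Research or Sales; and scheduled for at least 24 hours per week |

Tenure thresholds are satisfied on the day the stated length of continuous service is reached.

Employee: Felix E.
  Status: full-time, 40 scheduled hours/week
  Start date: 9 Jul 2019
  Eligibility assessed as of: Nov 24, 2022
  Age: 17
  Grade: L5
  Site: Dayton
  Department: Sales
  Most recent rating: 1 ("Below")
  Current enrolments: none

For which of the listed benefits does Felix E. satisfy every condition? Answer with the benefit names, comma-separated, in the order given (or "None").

Service from 9 Jul 2019 to Nov 24, 2022: 1234 days.
Volunteer Time Off — 40 hrs/wk ≥ 24 ✓; service 1234 days ≥ 8 weeks (≈56 days) ✓; rating 1 < 2 ✗ → not eligible.
Flexible Spending Account — service 1234 days ≥ 9 months (≈270 days) ✓; site Dayton ✗ (not Pune) → not eligible.
Medical Plan — status full-time ✗ (requires part-time or seasonal) → not eligible.
Remote Work Stipend — status full-time ✗ (requires seasonal) → not eligible.
Education Assistance — status full-time ✓; service 1234 days ≥ 12 weeks (≈84 days) ✓; dept Sales ✗ → not eligible.
Relocation Assistance — service 1234 days ≥ 1 month (≈30 days) ✓; grade L5 ≥ L3 ✓; site Dayton ✗ (not Denver) → not eligible.
Bereavement Leave — status full-time ✓ (not excluded); service 1234 days ≥ 90 days ✓; 40 hrs/wk ≥ 15 ✓; age 17 < 21 ✗ → not eligible.
Stock Purchase Plan — status full-time ✓ (not excluded); service 1234 days ≥ 1 year (≈365 days) ✓; dept Sales ✓; 40 hrs/wk ≥ 24 ✓ → eligible.

Stock Purchase Plan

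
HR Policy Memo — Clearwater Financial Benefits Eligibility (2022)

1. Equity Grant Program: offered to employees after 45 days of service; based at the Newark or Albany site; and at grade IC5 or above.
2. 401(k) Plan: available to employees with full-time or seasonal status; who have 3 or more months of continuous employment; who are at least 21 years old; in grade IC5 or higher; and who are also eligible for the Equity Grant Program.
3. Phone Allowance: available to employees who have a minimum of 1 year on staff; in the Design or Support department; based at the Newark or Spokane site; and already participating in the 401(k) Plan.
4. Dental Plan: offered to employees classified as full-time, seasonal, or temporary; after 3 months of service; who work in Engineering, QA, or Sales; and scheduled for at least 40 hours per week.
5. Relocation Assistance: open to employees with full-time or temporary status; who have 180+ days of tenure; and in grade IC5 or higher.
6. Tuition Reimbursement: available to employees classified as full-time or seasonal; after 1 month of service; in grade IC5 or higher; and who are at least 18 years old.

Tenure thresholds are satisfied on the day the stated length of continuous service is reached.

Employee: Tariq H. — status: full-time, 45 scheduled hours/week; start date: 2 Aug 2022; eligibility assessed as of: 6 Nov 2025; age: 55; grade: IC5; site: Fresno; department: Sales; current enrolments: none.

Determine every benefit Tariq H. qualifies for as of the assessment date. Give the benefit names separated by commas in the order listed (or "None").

Service from 2 Aug 2022 to 6 Nov 2025: 1192 days.
Equity Grant Program — service 1192 days ≥ 45 days ✓; site Fresno ✗ (not Newark or Albany) → not eligible.
401(k) Plan — status full-time ✓; service 1192 days ≥ 3 months (≈90 days) ✓; age 55 ≥ 21 ✓; grade IC5 ≥ IC5 ✓; not eligible for Equity Grant Program ✗ → not eligible.
Phone Allowance — service 1192 days ≥ 1 year (≈365 days) ✓; dept Sales ✗ → not eligible.
Dental Plan — status full-time ✓; service 1192 days ≥ 3 months (≈90 days) ✓; dept Sales ✓; 45 hrs/wk ≥ 40 ✓ → eligible.
Relocation Assistance — status full-time ✓; service 1192 days ≥ 180 days ✓; grade IC5 ≥ IC5 ✓ → eligible.
Tuition Reimbursement — status full-time ✓; service 1192 days ≥ 1 month (≈30 days) ✓; grade IC5 ≥ IC5 ✓; age 55 ≥ 18 ✓ → eligible.

Dental Plan, Relocation Assistance, Tuition Reimbursement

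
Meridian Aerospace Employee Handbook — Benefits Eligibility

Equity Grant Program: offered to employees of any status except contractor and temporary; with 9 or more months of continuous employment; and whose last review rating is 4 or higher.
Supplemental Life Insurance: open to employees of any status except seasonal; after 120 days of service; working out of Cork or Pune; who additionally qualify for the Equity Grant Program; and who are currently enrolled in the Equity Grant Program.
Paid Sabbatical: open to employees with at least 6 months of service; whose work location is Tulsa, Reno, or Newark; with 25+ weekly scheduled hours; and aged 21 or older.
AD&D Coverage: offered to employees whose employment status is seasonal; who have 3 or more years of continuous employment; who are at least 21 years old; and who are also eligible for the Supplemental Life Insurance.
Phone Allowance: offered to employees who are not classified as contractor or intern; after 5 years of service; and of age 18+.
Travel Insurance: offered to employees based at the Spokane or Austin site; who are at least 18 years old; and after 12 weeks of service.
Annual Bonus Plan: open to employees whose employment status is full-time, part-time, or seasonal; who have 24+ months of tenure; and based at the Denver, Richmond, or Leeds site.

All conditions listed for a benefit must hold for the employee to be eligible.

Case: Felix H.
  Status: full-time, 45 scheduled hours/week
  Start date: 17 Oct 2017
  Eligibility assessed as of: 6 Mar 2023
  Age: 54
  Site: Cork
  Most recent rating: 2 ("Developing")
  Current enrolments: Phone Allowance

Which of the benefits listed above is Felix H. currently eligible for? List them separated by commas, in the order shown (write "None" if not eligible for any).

Service from 17 Oct 2017 to 6 Mar 2023: 1966 days.
Equity Grant Program — status full-time ✓ (not excluded); service 1966 days ≥ 9 months (≈270 days) ✓; rating 2 < 4 ✗ → not eligible.
Supplemental Life Insurance — status full-time ✓ (not excluded); service 1966 days ≥ 120 days ✓; site Cork ✓; not eligible for Equity Grant Program ✗ → not eligible.
Paid Sabbatical — service 1966 days ≥ 6 months (≈180 days) ✓; site Cork ✗ (not Tulsa, Reno, or Newark) → not eligible.
AD&D Coverage — status full-time ✗ (requires seasonal) → not eligible.
Phone Allowance — status full-time ✓ (not excluded); service 1966 days ≥ 5 years (≈1825 days) ✓; age 54 ≥ 18 ✓ → eligible.
Travel Insurance — site Cork ✗ (not Spokane or Austin) → not eligible.
Annual Bonus Plan — status full-time ✓; service 1966 days ≥ 24 months (≈720 days) ✓; site Cork ✗ (not Denver, Richmond, or Leeds) → not eligible.

Phone Allowance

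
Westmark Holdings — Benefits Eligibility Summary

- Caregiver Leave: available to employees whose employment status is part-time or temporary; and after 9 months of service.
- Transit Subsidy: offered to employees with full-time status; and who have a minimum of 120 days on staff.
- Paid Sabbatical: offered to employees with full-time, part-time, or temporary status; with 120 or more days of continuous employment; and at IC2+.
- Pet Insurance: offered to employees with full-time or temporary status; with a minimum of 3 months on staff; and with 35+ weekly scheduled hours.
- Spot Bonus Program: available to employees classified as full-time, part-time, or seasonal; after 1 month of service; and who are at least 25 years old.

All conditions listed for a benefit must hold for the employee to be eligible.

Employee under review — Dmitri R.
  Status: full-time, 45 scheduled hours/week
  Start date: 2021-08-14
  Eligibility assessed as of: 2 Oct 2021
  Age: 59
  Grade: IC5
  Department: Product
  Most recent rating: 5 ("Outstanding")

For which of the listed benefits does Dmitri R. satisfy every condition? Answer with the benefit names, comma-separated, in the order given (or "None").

Spot Bonus Program

Service from 2021-08-14 to 2 Oct 2021: 49 days.
Caregiver Leave — status full-time ✗ (requires part-time or temporary) → not eligible.
Transit Subsidy — status full-time ✓; service 49 days < 120 days ✗ → not eligible.
Paid Sabbatical — status full-time ✓; service 49 days < 120 days ✗ → not eligible.
Pet Insurance — status full-time ✓; service 49 days < 3 months (≈90 days) ✗ → not eligible.
Spot Bonus Program — status full-time ✓; service 49 days ≥ 1 month (≈30 days) ✓; age 59 ≥ 25 ✓ → eligible.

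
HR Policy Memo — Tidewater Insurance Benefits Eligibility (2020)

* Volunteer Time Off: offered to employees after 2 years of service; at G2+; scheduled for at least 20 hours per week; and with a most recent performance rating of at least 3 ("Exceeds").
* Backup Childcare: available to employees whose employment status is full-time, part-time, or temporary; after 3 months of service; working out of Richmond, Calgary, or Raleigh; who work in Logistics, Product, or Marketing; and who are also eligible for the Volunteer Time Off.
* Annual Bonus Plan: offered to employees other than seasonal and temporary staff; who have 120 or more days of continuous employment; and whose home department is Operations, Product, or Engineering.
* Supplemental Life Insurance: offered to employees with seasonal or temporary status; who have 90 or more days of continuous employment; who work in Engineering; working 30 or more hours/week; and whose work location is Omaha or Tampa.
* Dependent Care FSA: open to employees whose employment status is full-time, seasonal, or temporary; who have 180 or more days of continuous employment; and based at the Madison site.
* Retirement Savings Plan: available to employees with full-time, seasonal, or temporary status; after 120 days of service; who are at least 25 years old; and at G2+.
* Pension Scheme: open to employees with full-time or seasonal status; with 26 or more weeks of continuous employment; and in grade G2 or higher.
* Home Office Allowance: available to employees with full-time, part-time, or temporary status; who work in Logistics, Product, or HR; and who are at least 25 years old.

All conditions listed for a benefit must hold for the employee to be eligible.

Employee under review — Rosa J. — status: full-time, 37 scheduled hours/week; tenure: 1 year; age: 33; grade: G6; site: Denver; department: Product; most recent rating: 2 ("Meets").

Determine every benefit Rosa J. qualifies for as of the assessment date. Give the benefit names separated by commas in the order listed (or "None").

Volunteer Time Off — service 1 year < 2 years ✗ → not eligible.
Backup Childcare — status full-time ✓; service 1 year ≥ 3 months (≈90 days) ✓; site Denver ✗ (not Richmond, Calgary, or Raleigh) → not eligible.
Annual Bonus Plan — status full-time ✓ (not excluded); service 1 year ≥ 120 days ✓; dept Product ✓ → eligible.
Supplemental Life Insurance — status full-time ✗ (requires seasonal or temporary) → not eligible.
Dependent Care FSA — status full-time ✓; service 1 year ≥ 180 days ✓; site Denver ✗ (not Madison) → not eligible.
Retirement Savings Plan — status full-time ✓; service 1 year ≥ 120 days ✓; age 33 ≥ 25 ✓; grade G6 ≥ G2 ✓ → eligible.
Pension Scheme — status full-time ✓; service 1 year ≥ 26 weeks (≈182 days) ✓; grade G6 ≥ G2 ✓ → eligible.
Home Office Allowance — status full-time ✓; dept Product ✓; age 33 ≥ 25 ✓ → eligible.

Annual Bonus Plan, Retirement Savings Plan, Pension Scheme, Home Office Allowance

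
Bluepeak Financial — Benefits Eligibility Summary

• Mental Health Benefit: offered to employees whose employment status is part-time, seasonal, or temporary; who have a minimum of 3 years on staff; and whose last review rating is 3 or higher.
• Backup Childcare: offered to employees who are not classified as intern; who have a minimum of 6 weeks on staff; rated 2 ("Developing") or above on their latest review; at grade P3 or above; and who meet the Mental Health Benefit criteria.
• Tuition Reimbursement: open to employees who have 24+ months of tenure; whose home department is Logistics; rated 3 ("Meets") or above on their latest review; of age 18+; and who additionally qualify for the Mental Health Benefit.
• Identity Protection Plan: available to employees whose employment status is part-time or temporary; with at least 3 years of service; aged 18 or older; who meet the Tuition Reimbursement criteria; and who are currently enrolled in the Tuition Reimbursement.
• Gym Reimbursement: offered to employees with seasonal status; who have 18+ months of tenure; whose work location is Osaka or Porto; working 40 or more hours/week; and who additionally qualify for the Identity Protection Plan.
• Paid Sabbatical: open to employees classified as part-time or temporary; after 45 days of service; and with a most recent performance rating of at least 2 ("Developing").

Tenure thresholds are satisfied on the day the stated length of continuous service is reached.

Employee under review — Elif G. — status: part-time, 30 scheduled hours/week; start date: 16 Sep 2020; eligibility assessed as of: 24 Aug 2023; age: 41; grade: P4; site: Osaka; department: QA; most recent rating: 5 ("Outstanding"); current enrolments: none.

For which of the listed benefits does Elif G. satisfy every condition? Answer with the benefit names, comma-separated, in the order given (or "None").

Paid Sabbatical

Service from 16 Sep 2020 to 24 Aug 2023: 1072 days.
Mental Health Benefit — status part-time ✓; service 1072 days < 3 years (≈1095 days) ✗ → not eligible.
Backup Childcare — status part-time ✓ (not excluded); service 1072 days ≥ 6 weeks (≈42 days) ✓; rating 5 ≥ 2 ✓; grade P4 ≥ P3 ✓; not eligible for Mental Health Benefit ✗ → not eligible.
Tuition Reimbursement — service 1072 days ≥ 24 months (≈720 days) ✓; dept QA ✗ → not eligible.
Identity Protection Plan — status part-time ✓; service 1072 days < 3 years (≈1095 days) ✗ → not eligible.
Gym Reimbursement — status part-time ✗ (requires seasonal) → not eligible.
Paid Sabbatical — status part-time ✓; service 1072 days ≥ 45 days ✓; rating 5 ≥ 2 ✓ → eligible.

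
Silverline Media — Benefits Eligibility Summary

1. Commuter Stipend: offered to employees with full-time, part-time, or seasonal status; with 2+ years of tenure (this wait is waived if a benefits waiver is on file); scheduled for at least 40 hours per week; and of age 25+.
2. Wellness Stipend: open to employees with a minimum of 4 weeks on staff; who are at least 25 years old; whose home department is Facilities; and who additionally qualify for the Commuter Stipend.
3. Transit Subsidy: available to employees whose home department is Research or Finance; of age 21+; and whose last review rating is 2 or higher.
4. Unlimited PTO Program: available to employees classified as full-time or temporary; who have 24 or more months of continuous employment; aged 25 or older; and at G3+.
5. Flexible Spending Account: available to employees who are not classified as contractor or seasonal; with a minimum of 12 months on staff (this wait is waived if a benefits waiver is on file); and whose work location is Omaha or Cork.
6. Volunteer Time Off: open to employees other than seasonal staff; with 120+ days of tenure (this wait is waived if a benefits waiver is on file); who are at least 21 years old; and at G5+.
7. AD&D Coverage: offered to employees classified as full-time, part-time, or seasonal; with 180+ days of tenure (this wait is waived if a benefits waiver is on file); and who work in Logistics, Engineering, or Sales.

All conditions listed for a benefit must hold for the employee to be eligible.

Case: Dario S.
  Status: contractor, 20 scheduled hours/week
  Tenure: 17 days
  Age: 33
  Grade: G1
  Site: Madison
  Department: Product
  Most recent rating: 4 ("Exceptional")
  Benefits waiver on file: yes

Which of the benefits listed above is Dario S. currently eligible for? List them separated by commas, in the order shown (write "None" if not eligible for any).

None

Commuter Stipend — status contractor ✗ (requires full-time, part-time, or seasonal) → not eligible.
Wellness Stipend — service 17 days < 4 weeks (≈28 days) ✗ → not eligible.
Transit Subsidy — dept Product ✗ → not eligible.
Unlimited PTO Program — status contractor ✗ (requires full-time or temporary) → not eligible.
Flexible Spending Account — status contractor ✗ (excluded) → not eligible.
Volunteer Time Off — status contractor ✓ (not excluded); benefits waiver on file ✓; age 33 ≥ 21 ✓; grade G1 < G5 ✗ → not eligible.
AD&D Coverage — status contractor ✗ (requires full-time, part-time, or seasonal) → not eligible.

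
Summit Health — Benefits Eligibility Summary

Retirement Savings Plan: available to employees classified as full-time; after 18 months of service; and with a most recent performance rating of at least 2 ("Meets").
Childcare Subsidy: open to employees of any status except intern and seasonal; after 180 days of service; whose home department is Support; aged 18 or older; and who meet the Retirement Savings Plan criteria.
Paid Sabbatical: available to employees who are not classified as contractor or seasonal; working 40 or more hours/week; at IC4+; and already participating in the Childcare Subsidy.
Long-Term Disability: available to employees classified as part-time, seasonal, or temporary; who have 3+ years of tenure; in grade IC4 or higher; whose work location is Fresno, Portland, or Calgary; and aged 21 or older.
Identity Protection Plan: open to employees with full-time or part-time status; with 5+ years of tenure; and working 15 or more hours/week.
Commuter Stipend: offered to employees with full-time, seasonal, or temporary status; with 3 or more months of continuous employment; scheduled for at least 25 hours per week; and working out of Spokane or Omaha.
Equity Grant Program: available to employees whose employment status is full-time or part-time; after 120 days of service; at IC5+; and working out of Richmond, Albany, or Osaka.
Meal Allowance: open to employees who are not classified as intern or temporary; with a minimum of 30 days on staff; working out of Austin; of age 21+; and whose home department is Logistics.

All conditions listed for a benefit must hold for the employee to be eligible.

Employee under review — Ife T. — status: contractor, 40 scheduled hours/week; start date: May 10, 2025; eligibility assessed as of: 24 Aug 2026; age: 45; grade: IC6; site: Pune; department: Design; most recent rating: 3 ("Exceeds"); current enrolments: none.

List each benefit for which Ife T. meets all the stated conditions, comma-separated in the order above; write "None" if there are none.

Service from May 10, 2025 to 24 Aug 2026: 471 days.
Retirement Savings Plan — status contractor ✗ (requires full-time) → not eligible.
Childcare Subsidy — status contractor ✓ (not excluded); service 471 days ≥ 180 days ✓; dept Design ✗ → not eligible.
Paid Sabbatical — status contractor ✗ (excluded) → not eligible.
Long-Term Disability — status contractor ✗ (requires part-time, seasonal, or temporary) → not eligible.
Identity Protection Plan — status contractor ✗ (requires full-time or part-time) → not eligible.
Commuter Stipend — status contractor ✗ (requires full-time, seasonal, or temporary) → not eligible.
Equity Grant Program — status contractor ✗ (requires full-time or part-time) → not eligible.
Meal Allowance — status contractor ✓ (not excluded); service 471 days ≥ 30 days ✓; site Pune ✗ (not Austin) → not eligible.

None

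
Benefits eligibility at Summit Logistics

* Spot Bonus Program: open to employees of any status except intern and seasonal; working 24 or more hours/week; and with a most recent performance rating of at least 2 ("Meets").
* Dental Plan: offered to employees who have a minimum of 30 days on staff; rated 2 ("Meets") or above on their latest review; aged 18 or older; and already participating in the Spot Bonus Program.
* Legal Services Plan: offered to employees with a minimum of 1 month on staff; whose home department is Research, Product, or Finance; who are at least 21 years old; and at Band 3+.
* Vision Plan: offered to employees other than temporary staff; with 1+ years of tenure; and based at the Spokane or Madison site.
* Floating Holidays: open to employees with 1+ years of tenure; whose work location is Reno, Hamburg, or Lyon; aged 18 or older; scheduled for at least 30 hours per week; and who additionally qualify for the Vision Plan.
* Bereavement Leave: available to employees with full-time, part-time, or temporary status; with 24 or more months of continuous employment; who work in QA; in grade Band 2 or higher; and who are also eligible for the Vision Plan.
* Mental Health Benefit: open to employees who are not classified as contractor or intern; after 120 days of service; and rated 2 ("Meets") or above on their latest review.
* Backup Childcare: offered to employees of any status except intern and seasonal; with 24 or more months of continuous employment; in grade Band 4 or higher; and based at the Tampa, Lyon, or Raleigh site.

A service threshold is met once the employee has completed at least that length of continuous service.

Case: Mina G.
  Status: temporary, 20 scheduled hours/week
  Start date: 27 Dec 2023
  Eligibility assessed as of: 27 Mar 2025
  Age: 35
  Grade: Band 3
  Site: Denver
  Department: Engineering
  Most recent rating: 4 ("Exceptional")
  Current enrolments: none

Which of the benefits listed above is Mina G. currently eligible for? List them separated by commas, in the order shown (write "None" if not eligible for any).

Mental Health Benefit

Service from 27 Dec 2023 to 27 Mar 2025: 456 days.
Spot Bonus Program — status temporary ✓ (not excluded); 20 hrs/wk < 24 ✗ → not eligible.
Dental Plan — service 456 days ≥ 30 days ✓; rating 4 ≥ 2 ✓; age 35 ≥ 18 ✓; not enrolled in Spot Bonus Program ✗ → not eligible.
Legal Services Plan — service 456 days ≥ 1 month (≈30 days) ✓; dept Engineering ✗ → not eligible.
Vision Plan — status temporary ✗ (excluded) → not eligible.
Floating Holidays — service 456 days ≥ 1 year (≈365 days) ✓; site Denver ✗ (not Reno, Hamburg, or Lyon) → not eligible.
Bereavement Leave — status temporary ✓; service 456 days < 24 months (≈720 days) ✗ → not eligible.
Mental Health Benefit — status temporary ✓ (not excluded); service 456 days ≥ 120 days ✓; rating 4 ≥ 2 ✓ → eligible.
Backup Childcare — status temporary ✓ (not excluded); service 456 days < 24 months (≈720 days) ✗ → not eligible.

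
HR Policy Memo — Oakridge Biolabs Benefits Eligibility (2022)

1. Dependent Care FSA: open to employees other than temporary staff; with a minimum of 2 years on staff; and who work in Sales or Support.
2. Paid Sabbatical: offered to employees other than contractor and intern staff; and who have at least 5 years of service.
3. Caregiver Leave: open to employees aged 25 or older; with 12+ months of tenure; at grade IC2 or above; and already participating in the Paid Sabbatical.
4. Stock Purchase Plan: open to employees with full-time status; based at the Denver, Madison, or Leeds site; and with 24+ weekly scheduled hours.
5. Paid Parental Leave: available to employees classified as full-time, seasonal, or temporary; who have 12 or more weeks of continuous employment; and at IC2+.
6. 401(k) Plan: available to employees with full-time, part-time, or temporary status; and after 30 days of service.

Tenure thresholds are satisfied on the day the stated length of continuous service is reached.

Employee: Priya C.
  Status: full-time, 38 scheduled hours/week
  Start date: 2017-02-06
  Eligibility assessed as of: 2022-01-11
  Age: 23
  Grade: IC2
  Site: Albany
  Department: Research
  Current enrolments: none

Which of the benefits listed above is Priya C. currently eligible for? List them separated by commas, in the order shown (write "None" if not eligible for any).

Service from 2017-02-06 to 2022-01-11: 1800 days.
Dependent Care FSA — status full-time ✓ (not excluded); service 1800 days ≥ 2 years (≈730 days) ✓; dept Research ✗ → not eligible.
Paid Sabbatical — status full-time ✓ (not excluded); service 1800 days < 5 years (≈1825 days) ✗ → not eligible.
Caregiver Leave — age 23 < 25 ✗ → not eligible.
Stock Purchase Plan — status full-time ✓; site Albany ✗ (not Denver, Madison, or Leeds) → not eligible.
Paid Parental Leave — status full-time ✓; service 1800 days ≥ 12 weeks (≈84 days) ✓; grade IC2 ≥ IC2 ✓ → eligible.
401(k) Plan — status full-time ✓; service 1800 days ≥ 30 days ✓ → eligible.

Paid Parental Leave, 401(k) Plan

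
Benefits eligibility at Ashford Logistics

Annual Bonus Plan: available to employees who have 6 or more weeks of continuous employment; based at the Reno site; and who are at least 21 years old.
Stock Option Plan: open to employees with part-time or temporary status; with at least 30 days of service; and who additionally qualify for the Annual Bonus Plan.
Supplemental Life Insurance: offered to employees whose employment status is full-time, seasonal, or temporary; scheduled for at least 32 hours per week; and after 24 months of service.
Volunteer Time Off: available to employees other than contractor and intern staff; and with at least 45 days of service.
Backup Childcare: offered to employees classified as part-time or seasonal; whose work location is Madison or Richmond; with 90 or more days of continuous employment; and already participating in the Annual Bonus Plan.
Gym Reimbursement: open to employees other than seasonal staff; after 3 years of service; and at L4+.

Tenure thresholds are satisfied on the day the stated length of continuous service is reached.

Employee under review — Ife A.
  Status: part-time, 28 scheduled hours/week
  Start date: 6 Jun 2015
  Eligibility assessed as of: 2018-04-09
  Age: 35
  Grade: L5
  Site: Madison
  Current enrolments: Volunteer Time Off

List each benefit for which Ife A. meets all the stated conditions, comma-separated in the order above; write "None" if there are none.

Service from 6 Jun 2015 to 2018-04-09: 1038 days.
Annual Bonus Plan — service 1038 days ≥ 6 weeks (≈42 days) ✓; site Madison ✗ (not Reno) → not eligible.
Stock Option Plan — status part-time ✓; service 1038 days ≥ 30 days ✓; not eligible for Annual Bonus Plan ✗ → not eligible.
Supplemental Life Insurance — status part-time ✗ (requires full-time, seasonal, or temporary) → not eligible.
Volunteer Time Off — status part-time ✓ (not excluded); service 1038 days ≥ 45 days ✓ → eligible.
Backup Childcare — status part-time ✓; site Madison ✓; service 1038 days ≥ 90 days ✓; not enrolled in Annual Bonus Plan ✗ → not eligible.
Gym Reimbursement — status part-time ✓ (not excluded); service 1038 days < 3 years (≈1095 days) ✗ → not eligible.

Volunteer Time Off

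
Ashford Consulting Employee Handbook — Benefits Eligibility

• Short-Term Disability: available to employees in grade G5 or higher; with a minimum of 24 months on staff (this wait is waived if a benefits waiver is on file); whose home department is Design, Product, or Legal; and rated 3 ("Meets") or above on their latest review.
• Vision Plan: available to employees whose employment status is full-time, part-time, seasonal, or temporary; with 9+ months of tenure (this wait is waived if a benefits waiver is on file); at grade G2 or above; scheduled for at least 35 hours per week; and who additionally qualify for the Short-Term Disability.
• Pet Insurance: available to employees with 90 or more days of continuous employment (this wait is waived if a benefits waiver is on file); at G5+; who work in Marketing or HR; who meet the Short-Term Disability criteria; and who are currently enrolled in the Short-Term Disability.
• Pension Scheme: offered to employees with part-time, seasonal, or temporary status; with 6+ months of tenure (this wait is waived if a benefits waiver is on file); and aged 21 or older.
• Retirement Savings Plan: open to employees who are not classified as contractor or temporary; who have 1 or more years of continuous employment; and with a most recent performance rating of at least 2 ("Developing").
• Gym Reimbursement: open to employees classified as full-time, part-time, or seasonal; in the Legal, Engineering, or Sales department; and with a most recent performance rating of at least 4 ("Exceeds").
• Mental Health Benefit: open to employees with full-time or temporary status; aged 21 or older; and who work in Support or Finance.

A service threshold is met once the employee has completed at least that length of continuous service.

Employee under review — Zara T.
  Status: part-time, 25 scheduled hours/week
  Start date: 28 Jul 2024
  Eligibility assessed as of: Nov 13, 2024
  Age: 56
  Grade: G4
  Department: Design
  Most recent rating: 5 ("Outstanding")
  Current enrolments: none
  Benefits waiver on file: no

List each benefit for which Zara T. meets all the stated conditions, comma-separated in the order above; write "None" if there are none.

Service from 28 Jul 2024 to Nov 13, 2024: 108 days.
Short-Term Disability — grade G4 < G5 ✗ → not eligible.
Vision Plan — status part-time ✓; no waiver, service 108 days < 9 months (≈270 days) ✗ → not eligible.
Pet Insurance — no waiver, service 108 days ≥ 90 days ✓; grade G4 < G5 ✗ → not eligible.
Pension Scheme — status part-time ✓; no waiver, service 108 days < 6 months (≈180 days) ✗ → not eligible.
Retirement Savings Plan — status part-time ✓ (not excluded); service 108 days < 1 year (≈365 days) ✗ → not eligible.
Gym Reimbursement — status part-time ✓; dept Design ✗ → not eligible.
Mental Health Benefit — status part-time ✗ (requires full-time or temporary) → not eligible.

None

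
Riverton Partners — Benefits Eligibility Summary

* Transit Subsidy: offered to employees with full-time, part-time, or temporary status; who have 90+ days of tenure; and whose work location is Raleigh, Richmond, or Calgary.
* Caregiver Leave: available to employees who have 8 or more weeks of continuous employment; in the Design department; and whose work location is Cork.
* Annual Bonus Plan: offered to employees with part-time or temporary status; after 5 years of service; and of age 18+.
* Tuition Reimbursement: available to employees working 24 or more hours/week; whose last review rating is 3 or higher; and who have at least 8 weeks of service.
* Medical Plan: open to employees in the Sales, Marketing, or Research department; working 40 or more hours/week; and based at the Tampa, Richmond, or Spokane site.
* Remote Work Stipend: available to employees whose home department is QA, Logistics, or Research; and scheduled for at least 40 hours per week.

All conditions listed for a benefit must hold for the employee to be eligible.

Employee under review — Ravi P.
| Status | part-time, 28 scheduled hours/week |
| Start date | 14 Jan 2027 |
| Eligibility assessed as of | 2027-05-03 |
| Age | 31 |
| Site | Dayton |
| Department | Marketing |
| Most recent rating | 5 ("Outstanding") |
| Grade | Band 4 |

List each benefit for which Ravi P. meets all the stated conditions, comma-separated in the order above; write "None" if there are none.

Tuition Reimbursement

Service from 14 Jan 2027 to 2027-05-03: 109 days.
Transit Subsidy — status part-time ✓; service 109 days ≥ 90 days ✓; site Dayton ✗ (not Raleigh, Richmond, or Calgary) → not eligible.
Caregiver Leave — service 109 days ≥ 8 weeks (≈56 days) ✓; dept Marketing ✗ → not eligible.
Annual Bonus Plan — status part-time ✓; service 109 days < 5 years (≈1825 days) ✗ → not eligible.
Tuition Reimbursement — 28 hrs/wk ≥ 24 ✓; rating 5 ≥ 3 ✓; service 109 days ≥ 8 weeks (≈56 days) ✓ → eligible.
Medical Plan — dept Marketing ✓; 28 hrs/wk < 40 ✗ → not eligible.
Remote Work Stipend — dept Marketing ✗ → not eligible.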